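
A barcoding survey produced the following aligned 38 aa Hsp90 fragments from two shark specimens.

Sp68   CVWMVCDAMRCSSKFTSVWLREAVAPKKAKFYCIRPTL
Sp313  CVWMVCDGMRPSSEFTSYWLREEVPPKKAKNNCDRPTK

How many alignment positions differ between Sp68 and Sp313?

10

Mismatches occur at site 8 (A/G), site 11 (C/P), site 14 (K/E), site 18 (V/Y), site 23 (A/E), site 25 (A/P), site 31 (F/N), site 32 (Y/N), site 34 (I/D), site 38 (L/K).
That gives 10 mismatches out of 38 aligned sites, so the Hamming distance is 10.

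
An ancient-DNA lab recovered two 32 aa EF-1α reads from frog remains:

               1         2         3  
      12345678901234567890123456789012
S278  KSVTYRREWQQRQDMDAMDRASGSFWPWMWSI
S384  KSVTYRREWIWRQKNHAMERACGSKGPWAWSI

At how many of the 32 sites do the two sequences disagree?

Mismatches occur at site 10 (Q/I), site 11 (Q/W), site 14 (D/K), site 15 (M/N), site 16 (D/H), site 19 (D/E), site 22 (S/C), site 25 (F/K), site 26 (W/G), site 29 (M/A).
That gives 10 mismatches out of 32 aligned sites, so the Hamming distance is 10.

10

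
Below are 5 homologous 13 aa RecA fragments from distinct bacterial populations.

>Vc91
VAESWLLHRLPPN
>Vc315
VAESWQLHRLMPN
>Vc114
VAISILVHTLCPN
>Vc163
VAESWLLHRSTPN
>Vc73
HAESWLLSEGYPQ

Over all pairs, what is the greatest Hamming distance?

9

Pairwise Hamming distances:
  Vc91 vs Vc315: 2
  Vc91 vs Vc114: 5
  Vc91 vs Vc163: 2
  Vc91 vs Vc73: 6
  Vc315 vs Vc114: 6
  Vc315 vs Vc163: 3
  Vc315 vs Vc73: 7
  Vc114 vs Vc163: 6
  Vc114 vs Vc73: 9
  Vc163 vs Vc73: 6
The largest is 9, between Vc114 and Vc73.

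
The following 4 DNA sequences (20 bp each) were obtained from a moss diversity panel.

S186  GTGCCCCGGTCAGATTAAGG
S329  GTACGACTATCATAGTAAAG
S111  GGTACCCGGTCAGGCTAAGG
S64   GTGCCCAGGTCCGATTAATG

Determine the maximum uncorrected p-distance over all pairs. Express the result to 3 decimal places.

Pairwise Hamming distances:
  S186 vs S329: 8
  S186 vs S111: 5
  S186 vs S64: 3
  S329 vs S111: 11
  S329 vs S64: 10
  S111 vs S64: 8
The largest is 11 mismatches, between S329 and S111; p = 11/20 = 0.550.

0.550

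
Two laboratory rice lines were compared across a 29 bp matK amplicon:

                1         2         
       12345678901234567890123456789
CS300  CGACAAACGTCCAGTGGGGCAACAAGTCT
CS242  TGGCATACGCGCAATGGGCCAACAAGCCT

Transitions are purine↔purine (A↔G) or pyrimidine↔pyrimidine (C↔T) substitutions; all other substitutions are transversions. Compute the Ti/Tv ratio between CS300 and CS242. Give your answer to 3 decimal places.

Mismatches occur at site 1 (C/T, transition), site 3 (A/G, transition), site 6 (A/T, transversion), site 10 (T/C, transition), site 11 (C/G, transversion), site 14 (G/A, transition), site 19 (G/C, transversion), site 27 (T/C, transition).
Of the 8 differences, 5 transitions and 3 transversions, so Ti/Tv = 5/3 = 1.667.

1.667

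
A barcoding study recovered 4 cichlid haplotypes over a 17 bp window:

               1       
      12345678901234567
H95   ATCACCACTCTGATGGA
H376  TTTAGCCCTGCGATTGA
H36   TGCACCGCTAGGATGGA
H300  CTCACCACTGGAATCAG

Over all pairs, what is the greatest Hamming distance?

Pairwise Hamming distances:
  H95 vs H376: 7
  H95 vs H36: 5
  H95 vs H300: 7
  H376 vs H36: 7
  H376 vs H300: 9
  H36 vs H300: 8
The largest is 9, between H376 and H300.

9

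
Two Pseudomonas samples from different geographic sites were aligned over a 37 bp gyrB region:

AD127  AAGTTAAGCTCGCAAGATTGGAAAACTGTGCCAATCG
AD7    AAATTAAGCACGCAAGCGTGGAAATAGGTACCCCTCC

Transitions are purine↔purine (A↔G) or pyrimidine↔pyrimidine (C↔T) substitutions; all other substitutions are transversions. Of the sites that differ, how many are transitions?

The sequences differ at positions 3 (G/A, transition), 10 (T/A, transversion), 17 (A/C, transversion), 18 (T/G, transversion), 25 (A/T, transversion), 26 (C/A, transversion), 27 (T/G, transversion), 30 (G/A, transition), 33 (A/C, transversion), 34 (A/C, transversion), 37 (G/C, transversion).
Of the 11 differences, 2 transitions and 9 transversions, so the answer is 2.

2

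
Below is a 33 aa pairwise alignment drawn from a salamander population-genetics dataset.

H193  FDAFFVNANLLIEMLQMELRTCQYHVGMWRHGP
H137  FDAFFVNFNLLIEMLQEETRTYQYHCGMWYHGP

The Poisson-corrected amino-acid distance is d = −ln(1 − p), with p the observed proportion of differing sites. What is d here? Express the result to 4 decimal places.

0.2007

The sequences differ at positions 8 (A/F), 17 (M/E), 19 (L/T), 22 (C/Y), 26 (V/C), 30 (R/Y).
p = 6/33 = 0.181818.
d = −ln(1 − 0.181818) = −ln(0.818182) = 0.2007.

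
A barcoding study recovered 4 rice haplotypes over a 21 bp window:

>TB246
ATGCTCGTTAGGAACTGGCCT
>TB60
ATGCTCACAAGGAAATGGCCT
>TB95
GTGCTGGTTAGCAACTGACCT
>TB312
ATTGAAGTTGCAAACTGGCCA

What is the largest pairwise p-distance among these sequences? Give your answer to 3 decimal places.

0.571

Pairwise Hamming distances:
  TB246 vs TB60: 4
  TB246 vs TB95: 4
  TB246 vs TB312: 8
  TB60 vs TB95: 8
  TB60 vs TB312: 12
  TB95 vs TB312: 10
The largest is 12 mismatches, between TB60 and TB312; p = 12/21 = 0.571.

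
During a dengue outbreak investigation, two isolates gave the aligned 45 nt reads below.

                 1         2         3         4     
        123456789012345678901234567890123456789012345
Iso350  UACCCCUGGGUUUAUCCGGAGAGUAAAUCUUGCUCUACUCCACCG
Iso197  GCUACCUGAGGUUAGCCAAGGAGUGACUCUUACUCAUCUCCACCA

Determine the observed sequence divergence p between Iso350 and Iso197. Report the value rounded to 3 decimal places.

Mismatches occur at site 1 (U/G), site 2 (A/C), site 3 (C/U), site 4 (C/A), site 9 (G/A), site 11 (U/G), site 15 (U/G), site 18 (G/A), site 19 (G/A), site 20 (A/G), site 25 (A/G), site 27 (A/C), site 32 (G/A), site 36 (U/A), site 37 (A/U), site 45 (G/A).
There are 16 differences over 45 sites, so p = 16/45 = 0.356.

0.356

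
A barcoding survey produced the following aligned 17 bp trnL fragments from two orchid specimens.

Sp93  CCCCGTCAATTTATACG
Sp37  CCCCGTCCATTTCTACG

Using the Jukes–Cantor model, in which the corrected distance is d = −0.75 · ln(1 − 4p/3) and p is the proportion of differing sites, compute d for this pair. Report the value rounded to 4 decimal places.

Differing sites — 8:A/C; 13:A/C.
p = 2/17 = 0.117647.
d = −0.75 · ln(1 − (4/3)·0.117647) = −0.75 · ln(0.843137) = −0.75 · (-0.170626) = 0.1280.

0.1280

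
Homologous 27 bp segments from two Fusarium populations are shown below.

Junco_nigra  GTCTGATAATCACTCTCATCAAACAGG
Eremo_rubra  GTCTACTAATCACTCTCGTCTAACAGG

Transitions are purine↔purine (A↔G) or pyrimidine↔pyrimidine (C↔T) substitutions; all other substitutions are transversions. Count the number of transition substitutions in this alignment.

2

Differing sites — 5:G/A (Ti); 6:A/C (Tv); 18:A/G (Ti); 21:A/T (Tv).
Of the 4 differences, 2 transitions and 2 transversions, so the answer is 2.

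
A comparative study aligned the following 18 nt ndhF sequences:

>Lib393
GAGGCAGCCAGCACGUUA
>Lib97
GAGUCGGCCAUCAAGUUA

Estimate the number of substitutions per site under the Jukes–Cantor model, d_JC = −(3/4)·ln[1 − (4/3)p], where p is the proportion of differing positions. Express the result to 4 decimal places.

The sequences differ at positions 4 (G/U), 6 (A/G), 11 (G/U), 14 (C/A).
p = 4/18 = 0.222222.
d = −0.75 · ln(1 − (4/3)·0.222222) = −0.75 · ln(0.703704) = −0.75 · (-0.351397) = 0.2635.

0.2635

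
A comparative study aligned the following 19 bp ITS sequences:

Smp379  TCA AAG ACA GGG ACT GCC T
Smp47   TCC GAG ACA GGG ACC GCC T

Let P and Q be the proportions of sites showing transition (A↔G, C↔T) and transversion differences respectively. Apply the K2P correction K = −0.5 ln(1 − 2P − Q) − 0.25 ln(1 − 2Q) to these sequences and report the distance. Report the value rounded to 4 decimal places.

0.1805

The sequences differ at positions 3 (A/C, transversion), 4 (A/G, transition), 15 (T/C, transition).
Of the 3 differences, 2 transitions and 1 transversion over 19 sites: P = 2/19 = 0.105263, Q = 1/19 = 0.052632.
d = −0.5·ln(0.736842) − 0.25·ln(0.894736) = −0.5·(-0.305382) − 0.25·(-0.111227) = 0.1805.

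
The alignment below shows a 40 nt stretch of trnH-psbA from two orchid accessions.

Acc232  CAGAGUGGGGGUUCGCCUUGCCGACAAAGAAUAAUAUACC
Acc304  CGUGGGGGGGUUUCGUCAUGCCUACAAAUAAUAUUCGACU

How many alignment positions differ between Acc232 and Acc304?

13

Mismatches occur at site 2 (A↔G), site 3 (G↔U), site 4 (A↔G), site 6 (U↔G), site 11 (G↔U), site 16 (C↔U), site 18 (U↔A), site 23 (G↔U), site 29 (G↔U), site 34 (A↔U), site 36 (A↔C), site 37 (U↔G), site 40 (C↔U).
That gives 13 mismatches out of 40 aligned sites, so the Hamming distance is 13.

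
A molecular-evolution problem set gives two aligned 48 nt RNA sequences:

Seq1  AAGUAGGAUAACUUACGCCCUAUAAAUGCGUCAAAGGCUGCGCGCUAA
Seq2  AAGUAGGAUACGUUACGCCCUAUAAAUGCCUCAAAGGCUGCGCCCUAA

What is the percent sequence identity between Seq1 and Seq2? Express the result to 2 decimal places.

91.67%

Differing sites — 11:A/C; 12:C/G; 30:G/C; 44:G/C.
44 of the 48 sites match, so the percent identity is 44/48 × 100 = 91.67%.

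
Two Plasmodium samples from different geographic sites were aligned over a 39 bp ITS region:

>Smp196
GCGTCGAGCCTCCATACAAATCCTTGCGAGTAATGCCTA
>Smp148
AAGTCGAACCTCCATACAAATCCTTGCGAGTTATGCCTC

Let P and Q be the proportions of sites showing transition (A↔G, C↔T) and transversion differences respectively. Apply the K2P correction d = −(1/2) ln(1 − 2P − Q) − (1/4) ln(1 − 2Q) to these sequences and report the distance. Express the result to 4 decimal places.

Differing sites — 1:G/A (Ti); 2:C/A (Tv); 8:G/A (Ti); 32:A/T (Tv); 39:A/C (Tv).
Of the 5 differences, 2 transitions and 3 transversions over 39 sites: P = 2/39 = 0.051282, Q = 3/39 = 0.076923.
d = −0.5·ln(0.820513) − 0.25·ln(0.846154) = −0.5·(-0.197826) − 0.25·(-0.167054) = 0.1407.

0.1407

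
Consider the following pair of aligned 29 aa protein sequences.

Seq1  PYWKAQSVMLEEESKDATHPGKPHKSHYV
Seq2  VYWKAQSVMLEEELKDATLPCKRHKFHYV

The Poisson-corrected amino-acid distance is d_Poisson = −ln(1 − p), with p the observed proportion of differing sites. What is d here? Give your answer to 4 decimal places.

0.2318

Mismatches occur at site 1 (P/V), site 14 (S/L), site 19 (H/L), site 21 (G/C), site 23 (P/R), site 26 (S/F).
p = 6/29 = 0.206897.
d = −ln(1 − 0.206897) = −ln(0.793103) = 0.2318.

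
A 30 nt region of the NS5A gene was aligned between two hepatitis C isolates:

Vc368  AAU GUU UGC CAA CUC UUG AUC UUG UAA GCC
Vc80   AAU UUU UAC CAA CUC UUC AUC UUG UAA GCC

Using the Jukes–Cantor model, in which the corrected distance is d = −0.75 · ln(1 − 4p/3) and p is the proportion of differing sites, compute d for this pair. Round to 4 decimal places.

Mismatches occur at site 4 (G/U), site 8 (G/A), site 18 (G/C).
p = 3/30 = 0.100000.
d = −0.75 · ln(1 − (4/3)·0.100000) = −0.75 · ln(0.866667) = −0.75 · (-0.143100) = 0.1073.

0.1073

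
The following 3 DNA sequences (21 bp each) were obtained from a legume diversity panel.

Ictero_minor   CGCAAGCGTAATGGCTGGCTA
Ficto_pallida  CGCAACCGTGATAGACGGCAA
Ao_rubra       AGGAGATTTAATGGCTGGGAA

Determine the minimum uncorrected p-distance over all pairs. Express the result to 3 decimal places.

0.286

Pairwise Hamming distances:
  Ictero_minor vs Ficto_pallida: 6
  Ictero_minor vs Ao_rubra: 8
  Ficto_pallida vs Ao_rubra: 11
The smallest is 6 mismatches, between Ictero_minor and Ficto_pallida; p = 6/21 = 0.286.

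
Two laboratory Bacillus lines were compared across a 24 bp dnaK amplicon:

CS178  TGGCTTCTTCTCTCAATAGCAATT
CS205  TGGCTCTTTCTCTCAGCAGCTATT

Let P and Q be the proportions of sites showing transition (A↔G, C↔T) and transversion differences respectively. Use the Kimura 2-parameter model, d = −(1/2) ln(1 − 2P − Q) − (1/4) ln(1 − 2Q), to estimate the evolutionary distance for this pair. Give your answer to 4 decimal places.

0.2568

Differing sites — 6:T/C (Ti); 7:C/T (Ti); 16:A/G (Ti); 17:T/C (Ti); 21:A/T (Tv).
Of the 5 differences, 4 transitions and 1 transversion over 24 sites: P = 4/24 = 0.166667, Q = 1/24 = 0.041667.
d = −0.5·ln(0.624999) − 0.25·ln(0.916666) = −0.5·(-0.470005) − 0.25·(-0.087012) = 0.2568.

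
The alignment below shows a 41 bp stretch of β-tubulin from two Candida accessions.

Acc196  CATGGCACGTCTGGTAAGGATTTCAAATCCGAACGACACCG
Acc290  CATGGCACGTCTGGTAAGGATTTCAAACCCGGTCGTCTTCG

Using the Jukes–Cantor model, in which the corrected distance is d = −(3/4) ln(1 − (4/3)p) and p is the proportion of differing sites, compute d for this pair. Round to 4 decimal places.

The sequences differ at positions 28 (T/C), 32 (A/G), 33 (A/T), 36 (A/T), 38 (A/T), 39 (C/T).
p = 6/41 = 0.146341.
d = −0.75 · ln(1 − (4/3)·0.146341) = −0.75 · ln(0.804879) = −0.75 · (-0.217063) = 0.1628.

0.1628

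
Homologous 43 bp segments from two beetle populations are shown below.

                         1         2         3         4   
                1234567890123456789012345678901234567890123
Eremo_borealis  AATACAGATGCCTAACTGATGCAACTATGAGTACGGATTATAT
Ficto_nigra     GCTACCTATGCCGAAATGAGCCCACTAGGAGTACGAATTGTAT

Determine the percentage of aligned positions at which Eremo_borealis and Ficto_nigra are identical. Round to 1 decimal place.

The sequences differ at positions 1 (A/G), 2 (A/C), 6 (A/C), 7 (G/T), 13 (T/G), 16 (C/A), 20 (T/G), 21 (G/C), 23 (A/C), 28 (T/G), 36 (G/A), 40 (A/G).
31 of the 43 sites match, so the percent identity is 31/43 × 100 = 72.1%.

72.1%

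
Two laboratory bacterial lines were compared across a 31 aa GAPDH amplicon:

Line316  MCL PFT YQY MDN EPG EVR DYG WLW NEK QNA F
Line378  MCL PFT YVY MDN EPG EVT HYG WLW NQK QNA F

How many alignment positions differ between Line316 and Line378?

Mismatches occur at site 8 (Q↔V), site 18 (R↔T), site 19 (D↔H), site 26 (E↔Q).
That gives 4 mismatches out of 31 aligned sites, so the Hamming distance is 4.

4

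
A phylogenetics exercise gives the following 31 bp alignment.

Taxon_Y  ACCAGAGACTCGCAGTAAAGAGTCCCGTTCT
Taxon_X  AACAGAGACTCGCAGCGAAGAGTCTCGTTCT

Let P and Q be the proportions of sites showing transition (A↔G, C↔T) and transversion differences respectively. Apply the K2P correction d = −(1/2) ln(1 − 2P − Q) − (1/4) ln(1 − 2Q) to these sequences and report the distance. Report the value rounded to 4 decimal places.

Mismatches occur at site 2 (C→A, transversion), site 16 (T→C, transition), site 17 (A→G, transition), site 25 (C→T, transition).
Of the 4 differences, 3 transitions and 1 transversion over 31 sites: P = 3/31 = 0.096774, Q = 1/31 = 0.032258.
d = −0.5·ln(0.774194) − 0.25·ln(0.935484) = −0.5·(-0.255933) − 0.25·(-0.066691) = 0.1446.

0.1446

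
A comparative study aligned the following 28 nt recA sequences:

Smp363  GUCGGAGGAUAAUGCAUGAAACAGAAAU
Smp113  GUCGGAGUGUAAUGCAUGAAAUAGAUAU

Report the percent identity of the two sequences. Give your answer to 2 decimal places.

Mismatches occur at site 8 (G→U), site 9 (A→G), site 22 (C→U), site 26 (A→U).
24 of the 28 sites match, so the percent identity is 24/28 × 100 = 85.71%.

85.71%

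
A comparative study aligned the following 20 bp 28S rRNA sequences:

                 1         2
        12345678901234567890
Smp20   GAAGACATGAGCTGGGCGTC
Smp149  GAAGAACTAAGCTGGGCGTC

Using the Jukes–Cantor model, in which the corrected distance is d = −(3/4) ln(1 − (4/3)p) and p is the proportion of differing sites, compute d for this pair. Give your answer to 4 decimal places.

Differing sites — 6:C/A; 7:A/C; 9:G/A.
p = 3/20 = 0.150000.
d = −0.75 · ln(1 − (4/3)·0.150000) = −0.75 · ln(0.800000) = −0.75 · (-0.223144) = 0.1674.

0.1674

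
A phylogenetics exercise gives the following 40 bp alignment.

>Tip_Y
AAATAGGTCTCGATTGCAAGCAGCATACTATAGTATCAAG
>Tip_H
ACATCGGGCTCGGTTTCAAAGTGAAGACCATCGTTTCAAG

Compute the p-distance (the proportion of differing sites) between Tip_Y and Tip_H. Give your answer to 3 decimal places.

The sequences differ at positions 2 (A/C), 5 (A/C), 8 (T/G), 13 (A/G), 16 (G/T), 20 (G/A), 21 (C/G), 22 (A/T), 24 (C/A), 26 (T/G), 29 (T/C), 32 (A/C), 35 (A/T).
There are 13 differences over 40 sites, so p = 13/40 = 0.325.

0.325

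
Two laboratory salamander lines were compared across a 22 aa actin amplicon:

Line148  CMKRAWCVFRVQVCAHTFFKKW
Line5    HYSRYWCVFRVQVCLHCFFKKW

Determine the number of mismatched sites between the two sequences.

Differing sites — 1:C/H; 2:M/Y; 3:K/S; 5:A/Y; 15:A/L; 17:T/C.
That gives 6 mismatches out of 22 aligned sites, so the Hamming distance is 6.

6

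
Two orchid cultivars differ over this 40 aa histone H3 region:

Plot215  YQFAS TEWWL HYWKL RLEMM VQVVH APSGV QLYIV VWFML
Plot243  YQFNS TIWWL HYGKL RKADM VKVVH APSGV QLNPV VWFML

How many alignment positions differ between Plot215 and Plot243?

The sequences differ at positions 4 (A/N), 7 (E/I), 13 (W/G), 17 (L/K), 18 (E/A), 19 (M/D), 22 (Q/K), 33 (Y/N), 34 (I/P).
That gives 9 mismatches out of 40 aligned sites, so the Hamming distance is 9.

9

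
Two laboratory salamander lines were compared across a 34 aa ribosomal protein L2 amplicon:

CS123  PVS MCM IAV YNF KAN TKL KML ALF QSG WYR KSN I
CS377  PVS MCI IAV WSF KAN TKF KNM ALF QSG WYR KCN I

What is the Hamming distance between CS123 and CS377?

Mismatches occur at site 6 (M→I), site 10 (Y→W), site 11 (N→S), site 18 (L→F), site 20 (M→N), site 21 (L→M), site 32 (S→C).
That gives 7 mismatches out of 34 aligned sites, so the Hamming distance is 7.

7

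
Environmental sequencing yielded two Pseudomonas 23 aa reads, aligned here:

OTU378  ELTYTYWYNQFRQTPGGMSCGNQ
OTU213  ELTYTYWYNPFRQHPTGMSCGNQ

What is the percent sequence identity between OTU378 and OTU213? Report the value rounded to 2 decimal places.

86.96%

Mismatches occur at site 10 (Q→P), site 14 (T→H), site 16 (G→T).
20 of the 23 sites match, so the percent identity is 20/23 × 100 = 86.96%.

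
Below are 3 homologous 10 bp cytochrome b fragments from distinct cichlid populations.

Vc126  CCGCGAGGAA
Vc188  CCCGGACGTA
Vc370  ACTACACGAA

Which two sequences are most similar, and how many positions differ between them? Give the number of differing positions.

4

Pairwise Hamming distances:
  Vc126 vs Vc188: 4
  Vc126 vs Vc370: 5
  Vc188 vs Vc370: 5
The smallest is 4, between Vc126 and Vc188.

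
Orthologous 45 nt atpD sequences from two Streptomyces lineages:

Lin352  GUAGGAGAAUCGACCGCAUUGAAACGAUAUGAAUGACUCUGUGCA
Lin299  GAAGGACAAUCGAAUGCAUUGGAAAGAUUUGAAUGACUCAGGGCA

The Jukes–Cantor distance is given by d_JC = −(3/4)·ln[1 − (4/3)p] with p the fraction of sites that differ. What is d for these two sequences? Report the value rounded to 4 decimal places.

Mismatches occur at site 2 (U→A), site 7 (G→C), site 14 (C→A), site 15 (C→U), site 22 (A→G), site 25 (C→A), site 29 (A→U), site 40 (U→A), site 42 (U→G).
p = 9/45 = 0.200000.
d = −0.75 · ln(1 − (4/3)·0.200000) = −0.75 · ln(0.733333) = −0.75 · (-0.310155) = 0.2326.

0.2326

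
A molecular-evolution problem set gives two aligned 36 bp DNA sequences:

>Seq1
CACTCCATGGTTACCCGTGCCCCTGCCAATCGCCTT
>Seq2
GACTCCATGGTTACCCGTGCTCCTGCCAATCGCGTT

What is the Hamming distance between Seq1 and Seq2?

The sequences differ at positions 1 (C/G), 21 (C/T), 34 (C/G).
That gives 3 mismatches out of 36 aligned sites, so the Hamming distance is 3.

3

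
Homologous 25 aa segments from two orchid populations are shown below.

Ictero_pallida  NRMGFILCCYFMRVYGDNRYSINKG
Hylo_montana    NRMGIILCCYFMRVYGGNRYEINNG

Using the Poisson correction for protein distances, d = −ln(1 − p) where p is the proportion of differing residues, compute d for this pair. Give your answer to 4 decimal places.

0.1744

Mismatches occur at site 5 (F/I), site 17 (D/G), site 21 (S/E), site 24 (K/N).
p = 4/25 = 0.160000.
d = −ln(1 − 0.160000) = −ln(0.840000) = 0.1744.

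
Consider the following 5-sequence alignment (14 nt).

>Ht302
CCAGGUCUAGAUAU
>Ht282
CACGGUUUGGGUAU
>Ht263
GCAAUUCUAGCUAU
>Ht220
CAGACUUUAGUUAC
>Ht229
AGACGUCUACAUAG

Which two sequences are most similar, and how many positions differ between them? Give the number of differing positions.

4

Pairwise Hamming distances:
  Ht302 vs Ht282: 5
  Ht302 vs Ht263: 4
  Ht302 vs Ht220: 7
  Ht302 vs Ht229: 5
  Ht282 vs Ht263: 8
  Ht282 vs Ht220: 6
  Ht282 vs Ht229: 9
  Ht263 vs Ht220: 7
  Ht263 vs Ht229: 7
  Ht220 vs Ht229: 9
The smallest is 4, between Ht302 and Ht263.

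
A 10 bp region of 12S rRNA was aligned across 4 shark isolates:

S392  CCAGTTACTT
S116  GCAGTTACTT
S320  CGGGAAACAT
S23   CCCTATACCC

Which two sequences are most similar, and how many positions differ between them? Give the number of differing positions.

1

Pairwise Hamming distances:
  S392 vs S116: 1
  S392 vs S320: 5
  S392 vs S23: 5
  S116 vs S320: 6
  S116 vs S23: 6
  S320 vs S23: 6
The smallest is 1, between S392 and S116.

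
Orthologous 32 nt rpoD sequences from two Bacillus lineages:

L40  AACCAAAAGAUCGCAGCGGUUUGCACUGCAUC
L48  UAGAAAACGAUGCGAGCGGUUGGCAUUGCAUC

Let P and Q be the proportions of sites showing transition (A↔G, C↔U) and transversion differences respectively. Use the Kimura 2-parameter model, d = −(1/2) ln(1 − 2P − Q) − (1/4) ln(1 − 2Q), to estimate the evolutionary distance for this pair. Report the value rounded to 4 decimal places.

0.3606

Differing sites — 1:A/U (Tv); 3:C/G (Tv); 4:C/A (Tv); 8:A/C (Tv); 12:C/G (Tv); 13:G/C (Tv); 14:C/G (Tv); 22:U/G (Tv); 26:C/U (Ti).
Of the 9 differences, 1 transition and 8 transversions over 32 sites: P = 1/32 = 0.031250, Q = 8/32 = 0.250000.
d = −0.5·ln(0.687500) − 0.25·ln(0.500000) = −0.5·(-0.374693) − 0.25·(-0.693147) = 0.3606.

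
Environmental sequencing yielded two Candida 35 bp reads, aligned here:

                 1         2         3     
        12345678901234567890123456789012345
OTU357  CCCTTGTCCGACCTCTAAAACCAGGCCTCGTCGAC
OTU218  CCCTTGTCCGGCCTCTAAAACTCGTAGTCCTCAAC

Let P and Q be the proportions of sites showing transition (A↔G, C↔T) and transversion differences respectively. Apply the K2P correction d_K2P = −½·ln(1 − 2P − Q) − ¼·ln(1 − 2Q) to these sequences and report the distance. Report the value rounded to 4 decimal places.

0.2728

Mismatches occur at site 11 (A↔G, transition), site 22 (C↔T, transition), site 23 (A↔C, transversion), site 25 (G↔T, transversion), site 26 (C↔A, transversion), site 27 (C↔G, transversion), site 30 (G↔C, transversion), site 33 (G↔A, transition).
Of the 8 differences, 3 transitions and 5 transversions over 35 sites: P = 3/35 = 0.085714, Q = 5/35 = 0.142857.
d = −0.5·ln(0.685715) − 0.25·ln(0.714286) = −0.5·(-0.377293) − 0.25·(-0.336472) = 0.2728.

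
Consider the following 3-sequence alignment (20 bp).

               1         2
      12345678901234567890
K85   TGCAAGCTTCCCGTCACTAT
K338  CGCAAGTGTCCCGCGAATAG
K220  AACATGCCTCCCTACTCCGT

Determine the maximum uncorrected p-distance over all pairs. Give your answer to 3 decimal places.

0.650

Pairwise Hamming distances:
  K85 vs K338: 7
  K85 vs K220: 9
  K338 vs K220: 13
The largest is 13 mismatches, between K338 and K220; p = 13/20 = 0.650.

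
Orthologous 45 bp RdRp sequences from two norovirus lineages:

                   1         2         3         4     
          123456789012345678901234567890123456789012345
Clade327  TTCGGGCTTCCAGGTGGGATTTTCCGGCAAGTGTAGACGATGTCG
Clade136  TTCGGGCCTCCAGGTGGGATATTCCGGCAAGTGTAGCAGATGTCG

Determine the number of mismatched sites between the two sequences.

4

The sequences differ at positions 8 (T/C), 21 (T/A), 37 (A/C), 38 (C/A).
That gives 4 mismatches out of 45 aligned sites, so the Hamming distance is 4.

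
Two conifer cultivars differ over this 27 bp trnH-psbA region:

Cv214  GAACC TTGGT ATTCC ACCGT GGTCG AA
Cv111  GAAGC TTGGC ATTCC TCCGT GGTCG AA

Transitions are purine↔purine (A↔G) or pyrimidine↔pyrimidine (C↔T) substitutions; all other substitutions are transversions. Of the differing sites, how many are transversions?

2

Mismatches occur at site 4 (C/G, transversion), site 10 (T/C, transition), site 16 (A/T, transversion).
Of the 3 differences, 1 transition and 2 transversions, so the answer is 2.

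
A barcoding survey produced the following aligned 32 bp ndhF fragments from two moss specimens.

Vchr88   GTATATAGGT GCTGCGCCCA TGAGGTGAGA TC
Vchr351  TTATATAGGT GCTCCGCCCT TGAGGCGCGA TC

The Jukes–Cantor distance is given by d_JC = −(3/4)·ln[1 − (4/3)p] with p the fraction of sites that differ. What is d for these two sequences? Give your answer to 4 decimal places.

0.1752

Mismatches occur at site 1 (G↔T), site 14 (G↔C), site 20 (A↔T), site 26 (T↔C), site 28 (A↔C).
p = 5/32 = 0.156250.
d = −0.75 · ln(1 − (4/3)·0.156250) = −0.75 · ln(0.791667) = −0.75 · (-0.233614) = 0.1752.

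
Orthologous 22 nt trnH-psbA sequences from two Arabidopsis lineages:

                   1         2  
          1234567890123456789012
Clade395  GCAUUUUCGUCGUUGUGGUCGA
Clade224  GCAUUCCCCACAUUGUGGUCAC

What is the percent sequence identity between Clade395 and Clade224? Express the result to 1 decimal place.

Mismatches occur at site 6 (U/C), site 7 (U/C), site 9 (G/C), site 10 (U/A), site 12 (G/A), site 21 (G/A), site 22 (A/C).
15 of the 22 sites match, so the percent identity is 15/22 × 100 = 68.2%.

68.2%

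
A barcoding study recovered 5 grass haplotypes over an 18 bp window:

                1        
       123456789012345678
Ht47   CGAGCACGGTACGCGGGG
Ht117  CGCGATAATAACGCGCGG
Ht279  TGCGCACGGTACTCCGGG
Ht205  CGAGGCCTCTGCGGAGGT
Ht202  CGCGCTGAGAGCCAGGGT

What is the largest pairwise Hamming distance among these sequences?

12

Pairwise Hamming distances:
  Ht47 vs Ht117: 8
  Ht47 vs Ht279: 4
  Ht47 vs Ht205: 8
  Ht47 vs Ht202: 9
  Ht117 vs Ht279: 10
  Ht117 vs Ht205: 12
  Ht117 vs Ht202: 8
  Ht279 vs Ht205: 11
  Ht279 vs Ht202: 10
  Ht205 vs Ht202: 10
The largest is 12, between Ht117 and Ht205.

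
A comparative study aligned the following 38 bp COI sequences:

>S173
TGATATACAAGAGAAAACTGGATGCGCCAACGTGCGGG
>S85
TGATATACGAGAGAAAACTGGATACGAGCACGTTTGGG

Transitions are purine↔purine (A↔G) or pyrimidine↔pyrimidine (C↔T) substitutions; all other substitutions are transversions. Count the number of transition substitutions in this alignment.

Mismatches occur at site 9 (A↔G, transition), site 24 (G↔A, transition), site 27 (C↔A, transversion), site 28 (C↔G, transversion), site 29 (A↔C, transversion), site 34 (G↔T, transversion), site 35 (C↔T, transition).
Of the 7 differences, 3 transitions and 4 transversions, so the answer is 3.

3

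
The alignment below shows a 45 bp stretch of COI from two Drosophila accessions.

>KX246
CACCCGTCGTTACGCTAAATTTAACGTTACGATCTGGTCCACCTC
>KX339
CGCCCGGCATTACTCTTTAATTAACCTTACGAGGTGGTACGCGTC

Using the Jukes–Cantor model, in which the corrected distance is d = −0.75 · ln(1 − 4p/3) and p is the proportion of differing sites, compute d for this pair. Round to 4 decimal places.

Differing sites — 2:A/G; 7:T/G; 9:G/A; 14:G/T; 17:A/T; 18:A/T; 20:T/A; 26:G/C; 33:T/G; 34:C/G; 39:C/A; 41:A/G; 43:C/G.
p = 13/45 = 0.288889.
d = −0.75 · ln(1 − (4/3)·0.288889) = −0.75 · ln(0.614815) = −0.75 · (-0.486434) = 0.3648.

0.3648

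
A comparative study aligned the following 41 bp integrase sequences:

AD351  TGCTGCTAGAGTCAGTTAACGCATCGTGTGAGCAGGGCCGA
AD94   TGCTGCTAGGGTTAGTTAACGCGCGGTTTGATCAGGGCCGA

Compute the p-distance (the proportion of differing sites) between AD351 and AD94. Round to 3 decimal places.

Mismatches occur at site 10 (A↔G), site 13 (C↔T), site 23 (A↔G), site 24 (T↔C), site 25 (C↔G), site 28 (G↔T), site 32 (G↔T).
There are 7 differences over 41 sites, so p = 7/41 = 0.171.

0.171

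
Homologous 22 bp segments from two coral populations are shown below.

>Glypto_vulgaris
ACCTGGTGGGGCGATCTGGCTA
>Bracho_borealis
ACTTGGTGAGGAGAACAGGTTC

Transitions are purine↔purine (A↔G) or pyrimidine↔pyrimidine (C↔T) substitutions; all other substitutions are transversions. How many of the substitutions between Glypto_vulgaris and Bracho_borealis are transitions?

Mismatches occur at site 3 (C/T, transition), site 9 (G/A, transition), site 12 (C/A, transversion), site 15 (T/A, transversion), site 17 (T/A, transversion), site 20 (C/T, transition), site 22 (A/C, transversion).
Of the 7 differences, 3 transitions and 4 transversions, so the answer is 3.

3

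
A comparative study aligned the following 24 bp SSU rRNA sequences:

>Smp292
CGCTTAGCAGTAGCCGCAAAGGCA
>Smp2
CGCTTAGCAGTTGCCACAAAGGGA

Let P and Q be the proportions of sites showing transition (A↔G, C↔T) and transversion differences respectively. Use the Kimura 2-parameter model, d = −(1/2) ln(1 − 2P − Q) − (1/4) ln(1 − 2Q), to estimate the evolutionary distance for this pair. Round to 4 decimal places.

0.1367

The sequences differ at positions 12 (A/T, transversion), 16 (G/A, transition), 23 (C/G, transversion).
Of the 3 differences, 1 transition and 2 transversions over 24 sites: P = 1/24 = 0.041667, Q = 2/24 = 0.083333.
d = −0.5·ln(0.833333) − 0.25·ln(0.833334) = −0.5·(-0.182322) − 0.25·(-0.182321) = 0.1367.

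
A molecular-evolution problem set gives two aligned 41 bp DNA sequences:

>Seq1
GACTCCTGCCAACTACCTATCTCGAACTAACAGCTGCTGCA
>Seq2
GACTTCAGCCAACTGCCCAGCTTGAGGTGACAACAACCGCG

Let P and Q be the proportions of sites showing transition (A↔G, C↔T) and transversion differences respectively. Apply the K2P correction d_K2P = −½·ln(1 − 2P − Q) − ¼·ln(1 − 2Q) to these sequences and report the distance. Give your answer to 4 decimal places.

0.4944

Mismatches occur at site 5 (C→T, transition), site 7 (T→A, transversion), site 15 (A→G, transition), site 18 (T→C, transition), site 20 (T→G, transversion), site 23 (C→T, transition), site 26 (A→G, transition), site 27 (C→G, transversion), site 29 (A→G, transition), site 33 (G→A, transition), site 35 (T→A, transversion), site 36 (G→A, transition), site 38 (T→C, transition), site 41 (A→G, transition).
Of the 14 differences, 10 transitions and 4 transversions over 41 sites: P = 10/41 = 0.243902, Q = 4/41 = 0.097561.
d = −0.5·ln(0.414635) − 0.25·ln(0.804878) = −0.5·(-0.880357) − 0.25·(-0.217065) = 0.4944.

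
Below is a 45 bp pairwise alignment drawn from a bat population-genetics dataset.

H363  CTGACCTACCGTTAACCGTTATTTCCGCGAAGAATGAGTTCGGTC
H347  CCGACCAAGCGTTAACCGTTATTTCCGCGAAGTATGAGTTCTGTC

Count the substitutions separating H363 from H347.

5

Mismatches occur at site 2 (T/C), site 7 (T/A), site 9 (C/G), site 33 (A/T), site 42 (G/T).
That gives 5 mismatches out of 45 aligned sites, so the Hamming distance is 5.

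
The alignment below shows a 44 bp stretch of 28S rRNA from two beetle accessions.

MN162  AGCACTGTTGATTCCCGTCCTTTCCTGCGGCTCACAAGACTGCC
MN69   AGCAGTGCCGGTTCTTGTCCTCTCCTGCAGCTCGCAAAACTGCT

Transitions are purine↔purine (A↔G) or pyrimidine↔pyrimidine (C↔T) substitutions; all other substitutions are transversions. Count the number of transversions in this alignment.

The sequences differ at positions 5 (C/G, transversion), 8 (T/C, transition), 9 (T/C, transition), 11 (A/G, transition), 15 (C/T, transition), 16 (C/T, transition), 22 (T/C, transition), 29 (G/A, transition), 34 (A/G, transition), 38 (G/A, transition), 44 (C/T, transition).
Of the 11 differences, 10 transitions and 1 transversion, so the answer is 1.

1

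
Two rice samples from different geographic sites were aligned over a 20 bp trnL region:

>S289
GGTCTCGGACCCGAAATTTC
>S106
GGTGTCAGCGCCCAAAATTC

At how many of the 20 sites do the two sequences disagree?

Mismatches occur at site 4 (C→G), site 7 (G→A), site 9 (A→C), site 10 (C→G), site 13 (G→C), site 17 (T→A).
That gives 6 mismatches out of 20 aligned sites, so the Hamming distance is 6.

6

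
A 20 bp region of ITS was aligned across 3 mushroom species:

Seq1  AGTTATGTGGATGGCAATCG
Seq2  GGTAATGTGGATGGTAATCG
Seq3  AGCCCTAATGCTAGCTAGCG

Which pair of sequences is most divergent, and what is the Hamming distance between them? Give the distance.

12

Pairwise Hamming distances:
  Seq1 vs Seq2: 3
  Seq1 vs Seq3: 10
  Seq2 vs Seq3: 12
The largest is 12, between Seq2 and Seq3.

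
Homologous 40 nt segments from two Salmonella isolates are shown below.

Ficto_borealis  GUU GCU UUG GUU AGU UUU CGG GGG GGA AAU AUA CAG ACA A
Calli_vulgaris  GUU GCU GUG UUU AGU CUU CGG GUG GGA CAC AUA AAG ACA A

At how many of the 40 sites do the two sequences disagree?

7

The sequences differ at positions 7 (U/G), 10 (G/U), 16 (U/C), 23 (G/U), 28 (A/C), 30 (U/C), 34 (C/A).
That gives 7 mismatches out of 40 aligned sites, so the Hamming distance is 7.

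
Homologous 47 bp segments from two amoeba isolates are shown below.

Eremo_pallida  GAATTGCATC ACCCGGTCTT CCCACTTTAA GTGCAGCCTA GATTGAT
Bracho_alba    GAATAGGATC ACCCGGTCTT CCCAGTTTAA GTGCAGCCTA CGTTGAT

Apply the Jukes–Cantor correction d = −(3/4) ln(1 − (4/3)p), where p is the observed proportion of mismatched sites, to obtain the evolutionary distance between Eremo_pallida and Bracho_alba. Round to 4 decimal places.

The sequences differ at positions 5 (T/A), 7 (C/G), 25 (C/G), 41 (G/C), 42 (A/G).
p = 5/47 = 0.106383.
d = −0.75 · ln(1 − (4/3)·0.106383) = −0.75 · ln(0.858156) = −0.75 · (-0.152969) = 0.1147.

0.1147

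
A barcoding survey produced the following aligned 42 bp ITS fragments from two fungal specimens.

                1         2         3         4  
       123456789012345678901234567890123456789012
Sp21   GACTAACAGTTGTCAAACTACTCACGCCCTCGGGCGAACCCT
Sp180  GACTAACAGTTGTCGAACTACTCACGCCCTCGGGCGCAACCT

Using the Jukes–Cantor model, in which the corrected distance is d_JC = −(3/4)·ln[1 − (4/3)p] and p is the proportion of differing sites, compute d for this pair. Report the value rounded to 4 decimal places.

0.0751

Mismatches occur at site 15 (A→G), site 37 (A→C), site 39 (C→A).
p = 3/42 = 0.071429.
d = −0.75 · ln(1 − (4/3)·0.071429) = −0.75 · ln(0.904761) = −0.75 · (-0.100084) = 0.0751.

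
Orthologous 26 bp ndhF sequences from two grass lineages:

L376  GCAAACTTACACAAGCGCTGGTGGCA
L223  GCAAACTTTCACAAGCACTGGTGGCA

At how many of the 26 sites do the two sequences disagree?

Differing sites — 9:A/T; 17:G/A.
That gives 2 mismatches out of 26 aligned sites, so the Hamming distance is 2.

2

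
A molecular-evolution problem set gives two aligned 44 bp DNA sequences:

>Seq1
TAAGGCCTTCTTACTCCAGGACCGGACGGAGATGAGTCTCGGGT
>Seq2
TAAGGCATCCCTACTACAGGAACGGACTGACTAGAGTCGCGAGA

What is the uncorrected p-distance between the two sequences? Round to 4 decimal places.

Differing sites — 7:C/A; 9:T/C; 11:T/C; 16:C/A; 22:C/A; 28:G/T; 31:G/C; 32:A/T; 33:T/A; 39:T/G; 42:G/A; 44:T/A.
There are 12 differences over 44 sites, so p = 12/44 = 0.2727.

0.2727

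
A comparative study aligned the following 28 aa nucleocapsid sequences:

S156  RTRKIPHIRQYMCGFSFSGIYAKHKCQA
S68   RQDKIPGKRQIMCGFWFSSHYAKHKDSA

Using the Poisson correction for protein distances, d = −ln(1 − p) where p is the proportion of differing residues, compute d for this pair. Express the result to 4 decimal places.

0.4418

Differing sites — 2:T/Q; 3:R/D; 7:H/G; 8:I/K; 11:Y/I; 16:S/W; 19:G/S; 20:I/H; 26:C/D; 27:Q/S.
p = 10/28 = 0.357143.
d = −ln(1 − 0.357143) = −ln(0.642857) = 0.4418.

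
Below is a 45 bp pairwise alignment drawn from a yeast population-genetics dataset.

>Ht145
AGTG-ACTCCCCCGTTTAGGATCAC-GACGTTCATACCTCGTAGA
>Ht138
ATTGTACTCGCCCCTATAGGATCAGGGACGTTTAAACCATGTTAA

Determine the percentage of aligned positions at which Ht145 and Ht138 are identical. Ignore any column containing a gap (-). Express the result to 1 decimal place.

Excluding the 2 gap columns leaves 43 comparable sites.
Differing sites — 2:G/T; 10:C/G; 14:G/C; 16:T/A; 25:C/G; 33:C/T; 35:T/A; 39:T/A; 40:C/T; 43:A/T; 44:G/A.
32 of the 43 comparable sites match, so the percent identity is 32/43 × 100 = 74.4%.

74.4%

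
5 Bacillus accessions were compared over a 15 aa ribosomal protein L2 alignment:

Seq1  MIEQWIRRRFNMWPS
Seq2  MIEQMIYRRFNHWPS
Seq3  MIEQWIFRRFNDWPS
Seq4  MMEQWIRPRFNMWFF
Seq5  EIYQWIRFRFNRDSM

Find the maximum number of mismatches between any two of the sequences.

Pairwise Hamming distances:
  Seq1 vs Seq2: 3
  Seq1 vs Seq3: 2
  Seq1 vs Seq4: 4
  Seq1 vs Seq5: 7
  Seq2 vs Seq3: 3
  Seq2 vs Seq4: 7
  Seq2 vs Seq5: 9
  Seq3 vs Seq4: 6
  Seq3 vs Seq5: 8
  Seq4 vs Seq5: 8
The largest is 9, between Seq2 and Seq5.

9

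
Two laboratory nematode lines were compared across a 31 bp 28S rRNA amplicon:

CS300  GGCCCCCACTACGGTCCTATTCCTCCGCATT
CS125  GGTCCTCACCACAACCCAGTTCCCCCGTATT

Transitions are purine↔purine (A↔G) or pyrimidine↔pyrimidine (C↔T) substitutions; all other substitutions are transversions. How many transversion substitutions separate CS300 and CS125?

1

Differing sites — 3:C/T (Ti); 6:C/T (Ti); 10:T/C (Ti); 13:G/A (Ti); 14:G/A (Ti); 15:T/C (Ti); 18:T/A (Tv); 19:A/G (Ti); 24:T/C (Ti); 28:C/T (Ti).
Of the 10 differences, 9 transitions and 1 transversion, so the answer is 1.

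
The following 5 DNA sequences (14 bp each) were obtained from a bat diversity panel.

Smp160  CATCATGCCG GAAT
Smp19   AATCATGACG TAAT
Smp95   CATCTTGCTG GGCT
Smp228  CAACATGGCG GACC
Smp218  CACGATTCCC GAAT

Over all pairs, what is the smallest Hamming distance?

Pairwise Hamming distances:
  Smp160 vs Smp19: 3
  Smp160 vs Smp95: 4
  Smp160 vs Smp228: 4
  Smp160 vs Smp218: 4
  Smp19 vs Smp95: 7
  Smp19 vs Smp228: 6
  Smp19 vs Smp218: 7
  Smp95 vs Smp228: 6
  Smp95 vs Smp218: 8
  Smp228 vs Smp218: 7
The smallest is 3, between Smp160 and Smp19.

3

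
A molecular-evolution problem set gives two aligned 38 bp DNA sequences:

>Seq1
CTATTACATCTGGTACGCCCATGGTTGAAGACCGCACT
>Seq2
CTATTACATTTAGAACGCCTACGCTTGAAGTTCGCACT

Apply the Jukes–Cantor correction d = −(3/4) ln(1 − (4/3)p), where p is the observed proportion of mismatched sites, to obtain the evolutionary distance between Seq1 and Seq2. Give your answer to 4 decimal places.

Differing sites — 10:C/T; 12:G/A; 14:T/A; 20:C/T; 22:T/C; 24:G/C; 31:A/T; 32:C/T.
p = 8/38 = 0.210526.
d = −0.75 · ln(1 − (4/3)·0.210526) = −0.75 · ln(0.719299) = −0.75 · (-0.329478) = 0.2471.

0.2471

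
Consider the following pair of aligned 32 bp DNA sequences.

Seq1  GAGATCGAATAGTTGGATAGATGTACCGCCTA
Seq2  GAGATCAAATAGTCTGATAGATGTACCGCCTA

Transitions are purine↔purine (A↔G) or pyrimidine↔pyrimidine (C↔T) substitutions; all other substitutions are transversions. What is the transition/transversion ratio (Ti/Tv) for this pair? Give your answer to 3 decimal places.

2.000

Mismatches occur at site 7 (G/A, transition), site 14 (T/C, transition), site 15 (G/T, transversion).
Of the 3 differences, 2 transitions and 1 transversion, so Ti/Tv = 2/1 = 2.000.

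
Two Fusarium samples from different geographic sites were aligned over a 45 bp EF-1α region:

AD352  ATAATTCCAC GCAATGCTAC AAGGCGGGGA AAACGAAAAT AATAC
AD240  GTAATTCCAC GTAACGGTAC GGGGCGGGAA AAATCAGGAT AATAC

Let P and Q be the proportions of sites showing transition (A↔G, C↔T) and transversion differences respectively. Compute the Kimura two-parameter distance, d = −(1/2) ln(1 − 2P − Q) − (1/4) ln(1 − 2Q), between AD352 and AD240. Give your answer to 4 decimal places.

0.3172

Differing sites — 1:A/G (Ti); 12:C/T (Ti); 15:T/C (Ti); 17:C/G (Tv); 21:A/G (Ti); 22:A/G (Ti); 29:G/A (Ti); 34:C/T (Ti); 35:G/C (Tv); 37:A/G (Ti); 38:A/G (Ti).
Of the 11 differences, 9 transitions and 2 transversions over 45 sites: P = 9/45 = 0.200000, Q = 2/45 = 0.044444.
d = −0.5·ln(0.555556) − 0.25·ln(0.911112) = −0.5·(-0.587786) − 0.25·(-0.093089) = 0.3172.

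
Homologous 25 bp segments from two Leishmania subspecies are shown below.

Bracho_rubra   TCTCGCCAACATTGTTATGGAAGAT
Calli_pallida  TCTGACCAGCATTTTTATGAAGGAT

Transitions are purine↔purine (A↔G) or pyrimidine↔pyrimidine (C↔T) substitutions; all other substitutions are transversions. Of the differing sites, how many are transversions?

The sequences differ at positions 4 (C/G, transversion), 5 (G/A, transition), 9 (A/G, transition), 14 (G/T, transversion), 20 (G/A, transition), 22 (A/G, transition).
Of the 6 differences, 4 transitions and 2 transversions, so the answer is 2.

2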